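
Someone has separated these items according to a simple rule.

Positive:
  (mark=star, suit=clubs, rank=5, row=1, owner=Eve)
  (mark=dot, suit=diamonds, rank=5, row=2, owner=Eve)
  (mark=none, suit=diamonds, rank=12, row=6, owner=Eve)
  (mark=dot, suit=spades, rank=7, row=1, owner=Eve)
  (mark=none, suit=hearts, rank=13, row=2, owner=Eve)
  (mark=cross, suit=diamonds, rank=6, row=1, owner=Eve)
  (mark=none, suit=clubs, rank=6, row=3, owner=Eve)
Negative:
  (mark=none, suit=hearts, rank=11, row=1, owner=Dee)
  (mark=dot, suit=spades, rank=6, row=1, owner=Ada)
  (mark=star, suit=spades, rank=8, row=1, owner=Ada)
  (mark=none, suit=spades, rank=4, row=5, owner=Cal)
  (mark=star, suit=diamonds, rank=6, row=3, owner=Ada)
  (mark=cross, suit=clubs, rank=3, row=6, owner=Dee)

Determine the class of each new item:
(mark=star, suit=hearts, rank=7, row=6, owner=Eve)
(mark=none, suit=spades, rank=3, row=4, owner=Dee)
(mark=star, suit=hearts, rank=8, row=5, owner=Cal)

Looking at the examples, the only property every 'Positive' case has and every 'Negative' case lacks is: owner is Eve.
(mark=star, suit=hearts, rank=7, row=6, owner=Eve) → owner is Eve → Positive.
(mark=none, suit=spades, rank=3, row=4, owner=Dee) → owner is Dee → Negative.
(mark=star, suit=hearts, rank=8, row=5, owner=Cal) → owner is Cal → Negative.

Positive, Negative, Negative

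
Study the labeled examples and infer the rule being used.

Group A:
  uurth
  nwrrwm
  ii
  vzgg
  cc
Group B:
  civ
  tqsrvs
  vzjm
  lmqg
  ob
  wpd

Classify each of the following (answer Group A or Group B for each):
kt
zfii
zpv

Group B, Group A, Group B

Every 'Group A' example satisfies: has a double letter. None of the 'Group B' examples do.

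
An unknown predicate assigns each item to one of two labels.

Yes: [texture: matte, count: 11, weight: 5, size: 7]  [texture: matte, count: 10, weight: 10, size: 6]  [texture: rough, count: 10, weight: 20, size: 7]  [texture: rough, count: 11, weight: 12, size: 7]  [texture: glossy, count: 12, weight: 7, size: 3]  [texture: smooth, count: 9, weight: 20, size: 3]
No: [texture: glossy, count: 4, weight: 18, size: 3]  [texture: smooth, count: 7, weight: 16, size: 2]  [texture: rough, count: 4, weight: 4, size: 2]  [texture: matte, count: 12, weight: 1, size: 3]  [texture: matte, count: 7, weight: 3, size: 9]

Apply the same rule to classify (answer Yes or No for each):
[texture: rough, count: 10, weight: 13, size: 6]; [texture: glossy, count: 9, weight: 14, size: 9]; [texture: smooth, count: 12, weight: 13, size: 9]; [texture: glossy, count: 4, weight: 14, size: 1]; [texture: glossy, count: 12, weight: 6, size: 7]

Yes, Yes, Yes, No, Yes

All 'Yes' examples share one property — weight ≥ 3 AND count ≥ 9 — and every 'No' example lacks it.
[texture: rough, count: 10, weight: 13, size: 6] — weight = 13, count = 10, hence Yes. [texture: glossy, count: 9, weight: 14, size: 9] — weight = 14, count = 9, hence Yes. [texture: smooth, count: 12, weight: 13, size: 9] — weight = 13, count = 12, hence Yes. [texture: glossy, count: 4, weight: 14, size: 1] — weight = 14, count = 4, hence No. [texture: glossy, count: 12, weight: 6, size: 7] — weight = 6, count = 12, hence Yes.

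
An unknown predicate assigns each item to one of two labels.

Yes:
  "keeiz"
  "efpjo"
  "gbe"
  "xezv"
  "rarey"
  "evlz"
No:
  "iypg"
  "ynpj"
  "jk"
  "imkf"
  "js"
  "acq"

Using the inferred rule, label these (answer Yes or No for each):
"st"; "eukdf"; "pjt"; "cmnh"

No, Yes, No, No

All 'Yes' examples share one property — contains 'e' — and every 'No' example lacks it.
"st" — no 'e', hence No.
"eukdf" — has 'e', hence Yes.
"pjt" — no 'e', hence No.
"cmnh" — no 'e', hence No.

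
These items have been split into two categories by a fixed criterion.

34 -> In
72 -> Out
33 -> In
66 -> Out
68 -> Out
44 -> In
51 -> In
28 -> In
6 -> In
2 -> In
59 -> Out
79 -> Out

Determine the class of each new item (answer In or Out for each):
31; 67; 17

In, Out, In

All 'In' examples share one property — at most 51 — and every 'Out' example lacks it.
31: 31 ≤ 51, fits → In. 67: 67 > 51, does not fit → Out. 17: 17 ≤ 51, fits → In.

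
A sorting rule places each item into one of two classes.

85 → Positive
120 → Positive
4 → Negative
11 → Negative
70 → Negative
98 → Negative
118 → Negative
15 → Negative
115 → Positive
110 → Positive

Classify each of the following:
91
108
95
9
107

'Positive' ⟺ multiple of 5 AND at least 85.
91: 91 = 5·18 + 1, 91 ≥ 85, does not pass → Negative. 108: 108 = 5·21 + 3, 108 ≥ 85, does not pass → Negative. 95: 95 = 5·19, 95 ≥ 85, qualifies → Positive. 9: 9 = 5·1 + 4, 9 < 85, does not pass → Negative. 107: 107 = 5·21 + 2, 107 ≥ 85, does not pass → Negative.

Negative, Negative, Positive, Negative, Negative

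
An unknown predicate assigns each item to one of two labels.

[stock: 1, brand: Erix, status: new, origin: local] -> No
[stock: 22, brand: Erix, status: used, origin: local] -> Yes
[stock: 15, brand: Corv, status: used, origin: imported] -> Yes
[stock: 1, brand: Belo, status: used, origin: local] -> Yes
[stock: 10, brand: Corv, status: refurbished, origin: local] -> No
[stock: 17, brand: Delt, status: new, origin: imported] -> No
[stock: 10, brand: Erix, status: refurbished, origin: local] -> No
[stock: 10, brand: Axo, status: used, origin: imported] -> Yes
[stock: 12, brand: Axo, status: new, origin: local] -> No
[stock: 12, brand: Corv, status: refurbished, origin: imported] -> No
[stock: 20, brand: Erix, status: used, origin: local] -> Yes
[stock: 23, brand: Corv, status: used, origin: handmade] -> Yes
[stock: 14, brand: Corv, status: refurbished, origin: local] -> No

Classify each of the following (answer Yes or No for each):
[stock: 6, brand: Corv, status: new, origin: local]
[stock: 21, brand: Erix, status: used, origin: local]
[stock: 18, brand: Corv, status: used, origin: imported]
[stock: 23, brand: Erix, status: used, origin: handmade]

The classifier is using: status is used.
[stock: 6, brand: Corv, status: new, origin: local]: status is new, does not pass → No. [stock: 21, brand: Erix, status: used, origin: local]: status is used, checks out → Yes. [stock: 18, brand: Corv, status: used, origin: imported]: status is used, checks out → Yes. [stock: 23, brand: Erix, status: used, origin: handmade]: status is used, checks out → Yes.

No, Yes, Yes, Yes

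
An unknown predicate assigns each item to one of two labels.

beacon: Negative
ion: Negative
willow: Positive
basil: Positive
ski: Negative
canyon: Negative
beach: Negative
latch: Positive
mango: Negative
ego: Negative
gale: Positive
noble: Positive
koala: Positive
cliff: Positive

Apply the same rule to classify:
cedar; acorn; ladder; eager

Negative, Negative, Positive, Negative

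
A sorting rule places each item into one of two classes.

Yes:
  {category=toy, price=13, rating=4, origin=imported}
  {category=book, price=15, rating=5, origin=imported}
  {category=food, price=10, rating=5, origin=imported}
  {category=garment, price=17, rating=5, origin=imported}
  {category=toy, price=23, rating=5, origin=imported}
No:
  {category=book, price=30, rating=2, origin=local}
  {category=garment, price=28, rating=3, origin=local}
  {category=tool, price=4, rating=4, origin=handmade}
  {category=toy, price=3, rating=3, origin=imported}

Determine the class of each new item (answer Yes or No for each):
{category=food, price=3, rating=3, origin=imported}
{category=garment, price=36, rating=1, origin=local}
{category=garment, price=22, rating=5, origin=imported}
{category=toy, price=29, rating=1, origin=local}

No, No, Yes, No

The rule appears to be: origin is imported AND price ≥ 4.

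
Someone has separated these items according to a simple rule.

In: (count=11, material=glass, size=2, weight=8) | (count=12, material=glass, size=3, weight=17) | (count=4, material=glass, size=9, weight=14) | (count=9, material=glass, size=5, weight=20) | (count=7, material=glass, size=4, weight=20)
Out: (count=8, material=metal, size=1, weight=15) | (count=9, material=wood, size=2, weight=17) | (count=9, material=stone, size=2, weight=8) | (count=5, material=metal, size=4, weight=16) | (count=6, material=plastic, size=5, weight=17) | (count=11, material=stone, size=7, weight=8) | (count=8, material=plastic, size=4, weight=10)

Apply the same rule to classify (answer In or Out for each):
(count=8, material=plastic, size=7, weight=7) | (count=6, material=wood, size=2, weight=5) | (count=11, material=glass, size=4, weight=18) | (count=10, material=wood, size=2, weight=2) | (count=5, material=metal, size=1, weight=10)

A rule that fits every label: material is glass — true of each 'In' example, false of each 'Out' one.
(count=8, material=plastic, size=7, weight=7): material is plastic, fails the rule → Out. (count=6, material=wood, size=2, weight=5): material is wood, fails the rule → Out. (count=11, material=glass, size=4, weight=18): material is glass, has this property → In. (count=10, material=wood, size=2, weight=2): material is wood, fails the rule → Out. (count=5, material=metal, size=1, weight=10): material is metal, fails the rule → Out.

Out, Out, In, Out, Out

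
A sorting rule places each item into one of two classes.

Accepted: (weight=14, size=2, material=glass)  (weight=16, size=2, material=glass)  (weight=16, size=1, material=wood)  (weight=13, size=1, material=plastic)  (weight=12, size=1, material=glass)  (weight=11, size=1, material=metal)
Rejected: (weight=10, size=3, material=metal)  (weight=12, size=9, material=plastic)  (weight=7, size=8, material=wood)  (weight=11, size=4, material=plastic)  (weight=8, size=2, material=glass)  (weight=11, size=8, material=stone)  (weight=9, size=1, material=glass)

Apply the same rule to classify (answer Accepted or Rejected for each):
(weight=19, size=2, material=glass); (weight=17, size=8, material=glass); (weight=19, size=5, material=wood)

One predicate separates the groups cleanly: weight ≥ 10 AND size ≤ 2.

Accepted, Rejected, Rejected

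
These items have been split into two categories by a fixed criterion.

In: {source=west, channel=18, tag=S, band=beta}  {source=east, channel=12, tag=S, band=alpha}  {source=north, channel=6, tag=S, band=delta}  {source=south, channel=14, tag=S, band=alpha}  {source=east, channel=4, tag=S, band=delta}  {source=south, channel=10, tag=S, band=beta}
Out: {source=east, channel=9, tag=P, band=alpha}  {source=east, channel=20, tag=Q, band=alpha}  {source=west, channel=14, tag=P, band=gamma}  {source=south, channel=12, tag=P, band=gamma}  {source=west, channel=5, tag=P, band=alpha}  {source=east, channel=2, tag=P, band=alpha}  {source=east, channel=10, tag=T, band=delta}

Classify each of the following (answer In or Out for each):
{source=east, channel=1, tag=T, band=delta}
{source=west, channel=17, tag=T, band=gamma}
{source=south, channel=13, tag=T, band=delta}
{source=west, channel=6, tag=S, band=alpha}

The distinguishing property — tag is S — holds for all the 'In' cases and none of the 'Out' cases.

Out, Out, Out, In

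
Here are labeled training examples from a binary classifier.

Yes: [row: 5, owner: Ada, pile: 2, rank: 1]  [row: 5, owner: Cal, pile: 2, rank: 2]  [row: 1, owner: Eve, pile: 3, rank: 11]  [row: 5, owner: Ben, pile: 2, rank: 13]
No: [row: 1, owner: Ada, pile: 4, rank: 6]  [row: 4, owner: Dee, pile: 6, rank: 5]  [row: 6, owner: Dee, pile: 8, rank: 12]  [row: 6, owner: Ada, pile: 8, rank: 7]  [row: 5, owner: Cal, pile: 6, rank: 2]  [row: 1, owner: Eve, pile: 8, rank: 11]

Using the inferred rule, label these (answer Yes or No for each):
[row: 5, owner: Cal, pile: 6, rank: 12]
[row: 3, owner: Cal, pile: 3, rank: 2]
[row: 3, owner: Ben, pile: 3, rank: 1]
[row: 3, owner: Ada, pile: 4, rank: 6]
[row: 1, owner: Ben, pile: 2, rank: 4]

The simplest hypothesis consistent with all the labels is: pile ≤ 3.

No, Yes, Yes, No, Yes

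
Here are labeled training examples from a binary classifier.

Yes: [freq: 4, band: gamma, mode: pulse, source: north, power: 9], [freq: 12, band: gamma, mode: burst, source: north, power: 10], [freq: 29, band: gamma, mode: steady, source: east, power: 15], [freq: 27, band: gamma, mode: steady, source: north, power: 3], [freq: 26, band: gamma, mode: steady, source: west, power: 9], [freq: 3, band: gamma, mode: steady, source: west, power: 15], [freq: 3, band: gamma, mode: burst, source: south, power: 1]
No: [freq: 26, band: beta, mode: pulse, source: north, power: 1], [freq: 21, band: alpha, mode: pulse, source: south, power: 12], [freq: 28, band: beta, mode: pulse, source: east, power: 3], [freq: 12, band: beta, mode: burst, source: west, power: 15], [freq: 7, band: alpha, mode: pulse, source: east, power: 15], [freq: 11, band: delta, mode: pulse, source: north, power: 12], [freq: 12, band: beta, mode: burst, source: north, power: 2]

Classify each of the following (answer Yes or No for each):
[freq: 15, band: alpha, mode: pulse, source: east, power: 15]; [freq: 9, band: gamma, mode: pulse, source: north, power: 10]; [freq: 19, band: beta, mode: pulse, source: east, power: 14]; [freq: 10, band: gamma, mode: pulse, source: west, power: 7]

The pattern is that an item is 'Yes' exactly when: band is gamma.

No, Yes, No, Yes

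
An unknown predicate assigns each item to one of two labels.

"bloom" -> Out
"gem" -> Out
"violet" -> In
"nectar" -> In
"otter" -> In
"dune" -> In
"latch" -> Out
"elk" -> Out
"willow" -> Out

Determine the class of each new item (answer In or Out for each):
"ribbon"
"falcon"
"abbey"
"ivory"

Out, Out, In, Out

'In' ⟺ length ≥ 4 AND contains 'e'.
"ribbon" — length 6, no 'e', hence Out. "falcon" — length 6, no 'e', hence Out. "abbey" — length 5, has 'e', hence In. "ivory" — length 5, no 'e', hence Out.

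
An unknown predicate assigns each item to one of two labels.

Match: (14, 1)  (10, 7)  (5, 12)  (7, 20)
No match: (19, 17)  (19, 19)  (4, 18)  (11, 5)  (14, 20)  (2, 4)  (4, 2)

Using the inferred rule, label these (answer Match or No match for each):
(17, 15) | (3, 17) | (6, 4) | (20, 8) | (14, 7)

A rule that fits every label: sum is odd — true of each 'Match' example, false of each 'No match' one.

No match, No match, No match, No match, Match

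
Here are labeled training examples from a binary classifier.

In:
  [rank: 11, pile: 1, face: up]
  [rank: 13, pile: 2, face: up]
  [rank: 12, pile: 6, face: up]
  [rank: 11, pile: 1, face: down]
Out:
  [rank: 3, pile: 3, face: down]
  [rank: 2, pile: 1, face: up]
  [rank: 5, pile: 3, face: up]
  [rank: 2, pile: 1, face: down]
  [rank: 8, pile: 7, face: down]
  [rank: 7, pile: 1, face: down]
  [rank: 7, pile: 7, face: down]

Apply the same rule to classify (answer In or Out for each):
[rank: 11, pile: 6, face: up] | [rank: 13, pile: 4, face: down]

In, In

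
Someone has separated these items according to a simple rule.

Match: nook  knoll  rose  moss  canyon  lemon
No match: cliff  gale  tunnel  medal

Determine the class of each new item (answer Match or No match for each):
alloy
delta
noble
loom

Match, No match, Match, Match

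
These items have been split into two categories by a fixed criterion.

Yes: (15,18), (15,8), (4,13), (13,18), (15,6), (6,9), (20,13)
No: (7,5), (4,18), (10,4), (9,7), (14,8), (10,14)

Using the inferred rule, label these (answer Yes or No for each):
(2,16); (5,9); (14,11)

No, No, Yes

Comparing the two groups points to one rule — sum is odd.
(2,16) — 2+16 = 18, hence No.
(5,9) — 5+9 = 14, hence No.
(14,11) — 14+11 = 25, hence Yes.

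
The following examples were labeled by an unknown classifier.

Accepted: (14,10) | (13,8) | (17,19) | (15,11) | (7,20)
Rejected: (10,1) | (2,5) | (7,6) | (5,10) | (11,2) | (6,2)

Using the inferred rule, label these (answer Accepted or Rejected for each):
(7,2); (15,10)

All 'Accepted' examples share one property — sum ≥ 21 — and every 'Rejected' example lacks it.

Rejected, Accepted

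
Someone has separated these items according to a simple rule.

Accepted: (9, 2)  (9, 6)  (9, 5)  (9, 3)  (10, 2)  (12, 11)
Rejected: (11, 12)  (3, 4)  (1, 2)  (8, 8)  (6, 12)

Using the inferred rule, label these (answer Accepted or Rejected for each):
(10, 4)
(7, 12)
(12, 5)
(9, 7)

Accepted, Rejected, Accepted, Accepted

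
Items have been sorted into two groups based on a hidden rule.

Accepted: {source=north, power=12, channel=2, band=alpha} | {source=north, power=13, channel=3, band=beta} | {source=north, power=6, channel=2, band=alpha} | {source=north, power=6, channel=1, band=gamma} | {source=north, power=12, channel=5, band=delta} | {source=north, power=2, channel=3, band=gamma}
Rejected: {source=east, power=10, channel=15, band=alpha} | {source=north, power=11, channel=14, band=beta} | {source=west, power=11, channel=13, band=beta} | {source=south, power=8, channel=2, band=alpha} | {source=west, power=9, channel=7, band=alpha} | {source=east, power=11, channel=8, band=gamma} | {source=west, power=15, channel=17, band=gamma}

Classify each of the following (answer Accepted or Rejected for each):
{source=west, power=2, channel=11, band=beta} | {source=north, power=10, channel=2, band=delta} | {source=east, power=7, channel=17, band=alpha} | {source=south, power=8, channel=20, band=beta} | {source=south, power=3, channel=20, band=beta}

A rule that fits every label: source is north AND channel ≤ 5 — true of each 'Accepted' example, false of each 'Rejected' one.
{source=west, power=2, channel=11, band=beta} — source is west, channel = 11, hence Rejected. {source=north, power=10, channel=2, band=delta} — source is north, channel = 2, hence Accepted. {source=east, power=7, channel=17, band=alpha} — source is east, channel = 17, hence Rejected. {source=south, power=8, channel=20, band=beta} — source is south, channel = 20, hence Rejected. {source=south, power=3, channel=20, band=beta} — source is south, channel = 20, hence Rejected.

Rejected, Accepted, Rejected, Rejected, Rejected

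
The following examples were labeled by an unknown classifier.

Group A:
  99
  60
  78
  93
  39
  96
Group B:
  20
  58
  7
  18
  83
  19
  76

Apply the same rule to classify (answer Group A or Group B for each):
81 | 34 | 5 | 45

All 'Group A' examples share one property — multiple of 3 AND at least 19 — and every 'Group B' example lacks it.

Group A, Group B, Group B, Group A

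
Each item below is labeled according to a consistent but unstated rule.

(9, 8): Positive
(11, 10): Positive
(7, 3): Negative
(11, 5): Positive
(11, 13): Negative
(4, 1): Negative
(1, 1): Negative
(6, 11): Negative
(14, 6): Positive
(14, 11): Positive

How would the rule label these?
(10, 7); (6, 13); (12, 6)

The classifier is using: first > second AND sum ≥ 16.

Positive, Negative, Positive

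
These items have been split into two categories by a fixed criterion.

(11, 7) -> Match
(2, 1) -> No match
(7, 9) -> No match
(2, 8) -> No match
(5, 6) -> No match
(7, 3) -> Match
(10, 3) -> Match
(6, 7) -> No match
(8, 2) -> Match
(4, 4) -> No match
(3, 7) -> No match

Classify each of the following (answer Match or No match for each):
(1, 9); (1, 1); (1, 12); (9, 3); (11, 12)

The simplest hypothesis consistent with all the labels is: first > second AND sum ≥ 8.
(1, 9): 1 < 9, 1+9 = 10, fails the rule → No match.
(1, 1): 1 = 1, 1+1 = 2, fails the rule → No match.
(1, 12): 1 < 12, 1+12 = 13, fails the rule → No match.
(9, 3): 9 > 3, 9+3 = 12, qualifies → Match.
(11, 12): 11 < 12, 11+12 = 23, fails the rule → No match.

No match, No match, No match, Match, No match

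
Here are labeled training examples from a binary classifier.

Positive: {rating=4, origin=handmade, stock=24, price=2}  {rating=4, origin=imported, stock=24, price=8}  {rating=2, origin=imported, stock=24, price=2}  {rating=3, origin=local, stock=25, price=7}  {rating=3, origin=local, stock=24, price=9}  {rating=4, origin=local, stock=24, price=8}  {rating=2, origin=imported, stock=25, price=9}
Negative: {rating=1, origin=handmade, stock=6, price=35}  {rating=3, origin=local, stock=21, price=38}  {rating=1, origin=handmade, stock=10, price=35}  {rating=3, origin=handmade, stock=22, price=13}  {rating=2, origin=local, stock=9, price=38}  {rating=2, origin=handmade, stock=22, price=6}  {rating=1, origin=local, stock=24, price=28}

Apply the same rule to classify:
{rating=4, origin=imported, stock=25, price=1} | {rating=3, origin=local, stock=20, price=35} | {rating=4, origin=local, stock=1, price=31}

The rule appears to be: price ≤ 9 AND stock ≥ 24.

Positive, Negative, Negative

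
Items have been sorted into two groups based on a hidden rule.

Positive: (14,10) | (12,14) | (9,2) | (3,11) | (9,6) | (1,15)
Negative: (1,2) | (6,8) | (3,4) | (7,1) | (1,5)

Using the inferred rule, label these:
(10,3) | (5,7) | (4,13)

Positive, Negative, Positive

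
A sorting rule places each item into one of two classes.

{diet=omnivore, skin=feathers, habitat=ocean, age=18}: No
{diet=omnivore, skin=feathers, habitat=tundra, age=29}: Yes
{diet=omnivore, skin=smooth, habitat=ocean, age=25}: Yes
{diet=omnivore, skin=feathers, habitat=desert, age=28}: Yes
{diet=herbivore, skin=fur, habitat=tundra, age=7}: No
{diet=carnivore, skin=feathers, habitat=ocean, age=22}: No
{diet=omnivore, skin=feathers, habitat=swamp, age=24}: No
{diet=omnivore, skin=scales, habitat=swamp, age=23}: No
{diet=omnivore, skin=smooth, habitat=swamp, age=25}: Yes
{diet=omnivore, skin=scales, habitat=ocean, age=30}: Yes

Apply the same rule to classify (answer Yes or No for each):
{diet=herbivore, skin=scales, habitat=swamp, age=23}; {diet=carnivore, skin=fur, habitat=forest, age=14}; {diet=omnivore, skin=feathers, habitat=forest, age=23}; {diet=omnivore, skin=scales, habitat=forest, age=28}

No, No, No, Yes

'Yes' ⟺ age ≥ 25.
{diet=herbivore, skin=scales, habitat=swamp, age=23} — age = 23, hence No. {diet=carnivore, skin=fur, habitat=forest, age=14} — age = 14, hence No. {diet=omnivore, skin=feathers, habitat=forest, age=23} — age = 23, hence No. {diet=omnivore, skin=scales, habitat=forest, age=28} — age = 28, hence Yes.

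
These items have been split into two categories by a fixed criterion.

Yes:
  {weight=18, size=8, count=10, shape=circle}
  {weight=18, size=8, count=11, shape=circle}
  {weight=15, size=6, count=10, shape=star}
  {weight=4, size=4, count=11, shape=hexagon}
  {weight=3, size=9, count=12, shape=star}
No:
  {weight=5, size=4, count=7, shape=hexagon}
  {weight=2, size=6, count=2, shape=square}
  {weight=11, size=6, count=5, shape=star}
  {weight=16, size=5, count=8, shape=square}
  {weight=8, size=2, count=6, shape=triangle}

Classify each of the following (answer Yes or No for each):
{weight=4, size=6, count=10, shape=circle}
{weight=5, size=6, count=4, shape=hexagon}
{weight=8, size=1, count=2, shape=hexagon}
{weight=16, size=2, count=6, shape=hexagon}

Yes, No, No, No

The simplest hypothesis consistent with all the labels is: count ≥ 10.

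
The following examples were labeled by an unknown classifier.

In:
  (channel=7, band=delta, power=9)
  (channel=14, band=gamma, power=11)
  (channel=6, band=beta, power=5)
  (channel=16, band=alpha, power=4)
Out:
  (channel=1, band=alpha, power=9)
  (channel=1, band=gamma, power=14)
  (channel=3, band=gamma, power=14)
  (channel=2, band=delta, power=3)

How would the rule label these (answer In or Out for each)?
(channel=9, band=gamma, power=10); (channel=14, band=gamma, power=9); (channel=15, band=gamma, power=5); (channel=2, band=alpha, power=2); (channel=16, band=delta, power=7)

In, In, In, Out, In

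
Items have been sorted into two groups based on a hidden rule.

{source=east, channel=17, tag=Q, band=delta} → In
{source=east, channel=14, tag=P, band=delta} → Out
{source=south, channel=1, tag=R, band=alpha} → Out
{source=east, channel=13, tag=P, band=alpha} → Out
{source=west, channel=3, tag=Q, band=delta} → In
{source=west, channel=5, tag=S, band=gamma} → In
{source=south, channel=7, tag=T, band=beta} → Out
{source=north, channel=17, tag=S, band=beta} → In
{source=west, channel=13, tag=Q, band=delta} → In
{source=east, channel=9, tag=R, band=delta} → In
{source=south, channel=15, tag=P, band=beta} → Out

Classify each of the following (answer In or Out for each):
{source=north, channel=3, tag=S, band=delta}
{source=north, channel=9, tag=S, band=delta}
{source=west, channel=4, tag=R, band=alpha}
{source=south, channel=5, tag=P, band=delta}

The classifier is using: source is not south AND tag is not P.
{source=north, channel=3, tag=S, band=delta} — source is north, tag is S, hence In.
{source=north, channel=9, tag=S, band=delta} — source is north, tag is S, hence In.
{source=west, channel=4, tag=R, band=alpha} — source is west, tag is R, hence In.
{source=south, channel=5, tag=P, band=delta} — source is south, tag is P, hence Out.

In, In, In, Out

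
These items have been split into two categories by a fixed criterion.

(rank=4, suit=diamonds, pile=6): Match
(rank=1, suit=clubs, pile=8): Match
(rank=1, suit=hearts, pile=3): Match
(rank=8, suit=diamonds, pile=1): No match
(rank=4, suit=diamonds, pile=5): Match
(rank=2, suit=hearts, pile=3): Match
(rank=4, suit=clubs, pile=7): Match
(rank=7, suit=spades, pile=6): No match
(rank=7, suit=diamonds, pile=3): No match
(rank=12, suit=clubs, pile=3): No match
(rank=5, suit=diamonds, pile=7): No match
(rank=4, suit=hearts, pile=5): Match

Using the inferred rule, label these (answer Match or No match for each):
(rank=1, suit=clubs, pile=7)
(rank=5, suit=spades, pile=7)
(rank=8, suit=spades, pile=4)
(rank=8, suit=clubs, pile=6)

The rule appears to be: rank ≤ 4.

Match, No match, No match, No match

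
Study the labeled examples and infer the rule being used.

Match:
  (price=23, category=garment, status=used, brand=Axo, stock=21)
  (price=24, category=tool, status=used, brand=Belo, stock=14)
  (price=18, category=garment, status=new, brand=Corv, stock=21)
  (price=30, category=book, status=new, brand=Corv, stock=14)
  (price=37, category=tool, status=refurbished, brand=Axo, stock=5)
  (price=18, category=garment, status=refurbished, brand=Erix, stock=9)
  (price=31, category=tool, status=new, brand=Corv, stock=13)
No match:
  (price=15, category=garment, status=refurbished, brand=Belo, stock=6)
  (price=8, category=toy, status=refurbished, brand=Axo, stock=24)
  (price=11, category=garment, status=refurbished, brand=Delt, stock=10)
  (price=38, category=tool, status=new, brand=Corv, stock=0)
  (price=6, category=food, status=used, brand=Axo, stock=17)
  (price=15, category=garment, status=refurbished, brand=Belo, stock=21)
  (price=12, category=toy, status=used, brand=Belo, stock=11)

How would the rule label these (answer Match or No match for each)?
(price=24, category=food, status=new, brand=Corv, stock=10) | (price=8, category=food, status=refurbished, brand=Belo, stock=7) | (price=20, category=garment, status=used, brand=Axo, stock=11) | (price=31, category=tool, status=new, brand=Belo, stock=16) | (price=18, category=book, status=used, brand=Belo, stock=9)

Match, No match, Match, Match, Match

The simplest hypothesis consistent with all the labels is: stock ≥ 5 AND price ≥ 18.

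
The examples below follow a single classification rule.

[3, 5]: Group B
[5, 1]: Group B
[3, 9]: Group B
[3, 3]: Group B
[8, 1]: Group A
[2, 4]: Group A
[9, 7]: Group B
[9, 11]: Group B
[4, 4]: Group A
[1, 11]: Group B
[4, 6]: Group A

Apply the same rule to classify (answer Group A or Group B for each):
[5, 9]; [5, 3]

Group B, Group B

A rule that fits every label: first is even — true of each 'Group A' example, false of each 'Group B' one.
[5, 9]: first 5 — does not fit, so Group B. [5, 3]: first 5 — does not fit, so Group B.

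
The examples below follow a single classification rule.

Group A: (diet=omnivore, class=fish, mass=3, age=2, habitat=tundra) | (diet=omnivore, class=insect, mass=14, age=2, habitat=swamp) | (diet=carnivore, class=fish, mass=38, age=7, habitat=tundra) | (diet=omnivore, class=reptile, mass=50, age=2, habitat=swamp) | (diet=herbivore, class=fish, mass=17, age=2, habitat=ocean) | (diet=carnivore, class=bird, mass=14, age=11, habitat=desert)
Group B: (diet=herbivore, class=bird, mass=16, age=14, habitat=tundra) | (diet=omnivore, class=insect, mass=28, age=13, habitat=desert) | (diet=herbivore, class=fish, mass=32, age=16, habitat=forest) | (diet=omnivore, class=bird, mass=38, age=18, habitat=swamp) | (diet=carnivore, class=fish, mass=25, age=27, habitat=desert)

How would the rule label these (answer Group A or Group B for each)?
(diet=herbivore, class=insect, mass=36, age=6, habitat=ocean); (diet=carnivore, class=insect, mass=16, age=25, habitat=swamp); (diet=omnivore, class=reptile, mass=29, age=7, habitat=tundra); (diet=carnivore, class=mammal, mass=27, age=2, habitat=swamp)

Group A, Group B, Group A, Group A

The classifier is using: age ≤ 11.
(diet=herbivore, class=insect, mass=36, age=6, habitat=ocean): age = 6 — checks out, so Group A.
(diet=carnivore, class=insect, mass=16, age=25, habitat=swamp): age = 25 — doesn't qualify, so Group B.
(diet=omnivore, class=reptile, mass=29, age=7, habitat=tundra): age = 7 — checks out, so Group A.
(diet=carnivore, class=mammal, mass=27, age=2, habitat=swamp): age = 2 — checks out, so Group A.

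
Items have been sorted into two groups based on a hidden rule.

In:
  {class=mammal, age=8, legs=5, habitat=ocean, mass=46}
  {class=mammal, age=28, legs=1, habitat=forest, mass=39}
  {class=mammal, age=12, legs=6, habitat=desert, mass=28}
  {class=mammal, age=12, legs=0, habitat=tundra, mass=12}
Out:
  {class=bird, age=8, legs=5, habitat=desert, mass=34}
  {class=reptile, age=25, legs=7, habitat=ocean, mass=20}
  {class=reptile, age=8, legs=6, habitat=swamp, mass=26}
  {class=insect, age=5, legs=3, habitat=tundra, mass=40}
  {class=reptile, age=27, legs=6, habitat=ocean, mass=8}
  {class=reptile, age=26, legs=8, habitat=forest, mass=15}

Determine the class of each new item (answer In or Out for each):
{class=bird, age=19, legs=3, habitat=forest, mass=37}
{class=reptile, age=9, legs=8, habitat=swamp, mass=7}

Out, Out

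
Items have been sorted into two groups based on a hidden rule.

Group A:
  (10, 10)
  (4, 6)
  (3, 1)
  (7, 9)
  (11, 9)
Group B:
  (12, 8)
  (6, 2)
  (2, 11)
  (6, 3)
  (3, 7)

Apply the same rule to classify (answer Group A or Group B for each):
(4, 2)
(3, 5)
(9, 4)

Group A, Group A, Group B

All 'Group A' examples share one property — |first − second| ≤ 2 — and every 'Group B' example lacks it.
(4, 2): |4−2| = 2, has this property → Group A. (3, 5): |3−5| = 2, has this property → Group A. (9, 4): |9−4| = 5, doesn't match → Group B.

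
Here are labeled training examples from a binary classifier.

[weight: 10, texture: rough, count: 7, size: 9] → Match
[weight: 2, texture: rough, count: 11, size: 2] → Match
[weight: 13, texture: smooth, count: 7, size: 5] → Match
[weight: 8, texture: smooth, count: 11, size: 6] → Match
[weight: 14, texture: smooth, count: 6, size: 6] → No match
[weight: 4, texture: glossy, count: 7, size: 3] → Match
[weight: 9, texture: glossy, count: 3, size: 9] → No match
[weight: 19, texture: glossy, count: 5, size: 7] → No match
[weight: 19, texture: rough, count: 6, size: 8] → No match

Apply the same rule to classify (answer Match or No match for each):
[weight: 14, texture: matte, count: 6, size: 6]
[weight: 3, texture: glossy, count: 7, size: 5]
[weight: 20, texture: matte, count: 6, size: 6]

Every 'Match' example satisfies: count ≥ 7. None of the 'No match' examples do.
[weight: 14, texture: matte, count: 6, size: 6]: count = 6 — fails the rule, so No match. [weight: 3, texture: glossy, count: 7, size: 5]: count = 7 — passes, so Match. [weight: 20, texture: matte, count: 6, size: 6]: count = 6 — fails the rule, so No match.

No match, Match, No match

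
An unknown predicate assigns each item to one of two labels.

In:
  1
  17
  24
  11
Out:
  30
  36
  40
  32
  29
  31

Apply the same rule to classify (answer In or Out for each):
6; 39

In, Out

The distinguishing property — at most 24 — holds for all the 'In' cases and none of the 'Out' cases.
6: In (6 ≤ 24). 39: Out (39 > 24).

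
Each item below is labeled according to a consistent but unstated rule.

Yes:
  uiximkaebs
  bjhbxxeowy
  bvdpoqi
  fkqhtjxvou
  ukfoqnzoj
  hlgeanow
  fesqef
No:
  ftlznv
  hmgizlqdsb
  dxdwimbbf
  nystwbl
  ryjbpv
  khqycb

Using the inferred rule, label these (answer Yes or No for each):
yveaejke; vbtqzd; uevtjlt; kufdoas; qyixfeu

All 'Yes' examples share one property — has ≥ 2 vowels — and every 'No' example lacks it.
yveaejke: 4 vowels — satisfies this, so Yes. vbtqzd: 0 vowels — does not satisfy this, so No. uevtjlt: 2 vowels — satisfies this, so Yes. kufdoas: 3 vowels — satisfies this, so Yes. qyixfeu: 3 vowels — satisfies this, so Yes.

Yes, No, Yes, Yes, Yes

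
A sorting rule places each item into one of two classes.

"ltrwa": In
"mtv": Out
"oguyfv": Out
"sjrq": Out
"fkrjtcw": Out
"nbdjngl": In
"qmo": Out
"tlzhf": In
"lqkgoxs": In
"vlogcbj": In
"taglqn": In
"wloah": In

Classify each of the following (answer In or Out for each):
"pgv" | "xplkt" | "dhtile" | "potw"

Out, In, In, Out

The rule appears to be: contains 'l'.
"pgv" — no 'l', hence Out. "xplkt" — has 'l', hence In. "dhtile" — has 'l', hence In. "potw" — no 'l', hence Out.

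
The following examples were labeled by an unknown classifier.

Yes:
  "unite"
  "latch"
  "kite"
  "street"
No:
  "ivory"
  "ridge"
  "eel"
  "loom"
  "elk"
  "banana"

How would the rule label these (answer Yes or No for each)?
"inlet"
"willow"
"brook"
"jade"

Yes, No, No, No

The distinguishing property — contains 't' — holds for all the 'Yes' cases and none of the 'No' cases.
"inlet": Yes (has 't'). "willow": No (no 't'). "brook": No (no 't'). "jade": No (no 't').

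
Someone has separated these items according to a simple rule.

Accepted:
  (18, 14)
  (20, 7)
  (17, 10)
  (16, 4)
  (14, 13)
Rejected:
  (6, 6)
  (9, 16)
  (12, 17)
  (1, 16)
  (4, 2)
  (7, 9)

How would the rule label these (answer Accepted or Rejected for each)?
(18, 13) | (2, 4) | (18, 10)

A rule that fits every label: first ≥ 13 — true of each 'Accepted' example, false of each 'Rejected' one.
(18, 13): first 18 — qualifies, so Accepted. (2, 4): first 2 — does not pass, so Rejected. (18, 10): first 18 — qualifies, so Accepted.

Accepted, Rejected, Accepted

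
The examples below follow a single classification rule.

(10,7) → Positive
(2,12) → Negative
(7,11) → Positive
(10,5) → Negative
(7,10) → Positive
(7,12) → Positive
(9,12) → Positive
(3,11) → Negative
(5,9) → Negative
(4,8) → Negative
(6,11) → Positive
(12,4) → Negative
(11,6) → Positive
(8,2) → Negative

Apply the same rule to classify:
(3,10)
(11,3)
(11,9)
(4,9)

The common property of the 'Positive' items is: sum ≥ 17. No 'Negative' item has it.

Negative, Negative, Positive, Negative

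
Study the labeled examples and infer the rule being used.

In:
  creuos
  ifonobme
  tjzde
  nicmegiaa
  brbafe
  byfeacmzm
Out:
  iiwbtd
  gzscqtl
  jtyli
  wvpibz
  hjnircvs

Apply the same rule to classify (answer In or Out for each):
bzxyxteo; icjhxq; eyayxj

In, Out, In

A rule that fits every label: contains 'e' — true of each 'In' example, false of each 'Out' one.
bzxyxteo — has 'e', hence In.
icjhxq — no 'e', hence Out.
eyayxj — has 'e', hence In.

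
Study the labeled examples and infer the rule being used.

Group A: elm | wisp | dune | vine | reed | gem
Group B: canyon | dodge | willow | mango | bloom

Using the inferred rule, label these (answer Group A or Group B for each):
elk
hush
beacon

Group A, Group A, Group B

The distinguishing property — length ≤ 4 — holds for all the 'Group A' cases and none of the 'Group B' cases.
Group A: elk, since length 3. Group A: hush, since length 4. Group B: beacon, since length 6.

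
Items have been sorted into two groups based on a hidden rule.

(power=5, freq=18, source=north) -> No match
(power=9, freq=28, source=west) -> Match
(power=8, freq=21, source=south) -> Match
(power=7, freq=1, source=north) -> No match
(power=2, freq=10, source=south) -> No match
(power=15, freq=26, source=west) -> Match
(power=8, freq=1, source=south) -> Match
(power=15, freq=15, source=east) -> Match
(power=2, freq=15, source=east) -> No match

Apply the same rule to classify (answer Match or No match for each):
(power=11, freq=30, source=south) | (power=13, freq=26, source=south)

Match, Match

'Match' ⟺ power ≥ 8.
Match: (power=11, freq=30, source=south), since power = 11.
Match: (power=13, freq=26, source=south), since power = 13.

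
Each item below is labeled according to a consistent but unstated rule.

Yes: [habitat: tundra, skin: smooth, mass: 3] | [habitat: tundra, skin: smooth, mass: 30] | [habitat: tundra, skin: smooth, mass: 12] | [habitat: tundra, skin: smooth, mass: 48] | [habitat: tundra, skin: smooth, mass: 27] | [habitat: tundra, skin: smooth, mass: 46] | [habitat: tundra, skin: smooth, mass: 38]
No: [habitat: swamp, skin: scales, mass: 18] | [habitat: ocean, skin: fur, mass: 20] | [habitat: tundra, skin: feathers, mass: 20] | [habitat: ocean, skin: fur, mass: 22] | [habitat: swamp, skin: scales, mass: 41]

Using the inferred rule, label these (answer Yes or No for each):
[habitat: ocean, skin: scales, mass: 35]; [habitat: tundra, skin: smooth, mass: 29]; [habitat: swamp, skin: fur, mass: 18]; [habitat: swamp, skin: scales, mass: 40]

No, Yes, No, No

The common property of the 'Yes' items is: skin is smooth. No 'No' item has it.
[habitat: ocean, skin: scales, mass: 35] → skin is scales → No. [habitat: tundra, skin: smooth, mass: 29] → skin is smooth → Yes. [habitat: swamp, skin: fur, mass: 18] → skin is fur → No. [habitat: swamp, skin: scales, mass: 40] → skin is scales → No.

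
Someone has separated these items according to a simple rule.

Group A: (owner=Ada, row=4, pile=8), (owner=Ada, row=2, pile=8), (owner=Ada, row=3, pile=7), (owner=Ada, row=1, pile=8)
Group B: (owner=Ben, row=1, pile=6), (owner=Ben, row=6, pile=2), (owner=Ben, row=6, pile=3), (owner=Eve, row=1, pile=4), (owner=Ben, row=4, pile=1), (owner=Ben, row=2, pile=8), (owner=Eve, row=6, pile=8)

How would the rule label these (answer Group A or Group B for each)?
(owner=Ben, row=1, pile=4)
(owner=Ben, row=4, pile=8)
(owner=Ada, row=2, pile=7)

Group B, Group B, Group A

'Group A' ⟺ owner is Ada.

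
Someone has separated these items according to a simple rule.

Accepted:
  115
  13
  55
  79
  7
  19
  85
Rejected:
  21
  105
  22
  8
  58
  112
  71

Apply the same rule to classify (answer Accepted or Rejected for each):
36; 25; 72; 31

The pattern is that an item is 'Accepted' exactly when: ≡ 1 (mod 6).
36: 36 mod 6 = 0 — doesn't match, so Rejected. 25: 25 mod 6 = 1 — satisfies this, so Accepted. 72: 72 mod 6 = 0 — doesn't match, so Rejected. 31: 31 mod 6 = 1 — satisfies this, so Accepted.

Rejected, Accepted, Rejected, Accepted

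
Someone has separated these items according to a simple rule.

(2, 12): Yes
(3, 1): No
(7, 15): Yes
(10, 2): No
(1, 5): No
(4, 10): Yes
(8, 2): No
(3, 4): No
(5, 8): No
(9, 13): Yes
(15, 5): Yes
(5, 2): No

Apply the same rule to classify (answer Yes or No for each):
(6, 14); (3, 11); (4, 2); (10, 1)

Yes, Yes, No, No

Rule: sum ≥ 14. This holds for each 'Yes' example and fails for each 'No' one.
(6, 14) — 6+14 = 20, hence Yes. (3, 11) — 3+11 = 14, hence Yes. (4, 2) — 4+2 = 6, hence No. (10, 1) — 10+1 = 11, hence No.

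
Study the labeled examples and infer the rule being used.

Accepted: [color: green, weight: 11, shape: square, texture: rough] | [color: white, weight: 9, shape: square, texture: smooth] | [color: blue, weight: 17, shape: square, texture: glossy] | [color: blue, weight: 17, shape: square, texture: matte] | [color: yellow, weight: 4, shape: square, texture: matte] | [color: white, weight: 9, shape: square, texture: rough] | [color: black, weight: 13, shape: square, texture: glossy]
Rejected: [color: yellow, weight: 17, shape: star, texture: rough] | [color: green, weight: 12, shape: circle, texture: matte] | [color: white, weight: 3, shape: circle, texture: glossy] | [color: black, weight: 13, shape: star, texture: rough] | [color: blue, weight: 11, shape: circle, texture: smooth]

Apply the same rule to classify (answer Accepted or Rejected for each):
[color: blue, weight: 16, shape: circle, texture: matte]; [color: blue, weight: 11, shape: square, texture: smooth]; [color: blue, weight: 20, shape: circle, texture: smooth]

Rejected, Accepted, Rejected

A rule that fits every label: shape is square — true of each 'Accepted' example, false of each 'Rejected' one.
[color: blue, weight: 16, shape: circle, texture: matte]: Rejected (shape is circle). [color: blue, weight: 11, shape: square, texture: smooth]: Accepted (shape is square). [color: blue, weight: 20, shape: circle, texture: smooth]: Rejected (shape is circle).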